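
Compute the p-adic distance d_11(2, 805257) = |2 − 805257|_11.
d_11(2, 805257) = 1/161051

Step 1 — x − y = 2 − 805257 = -805255. Step 2 — v_11(-805255) = 5 (factor: -805255 = −(11^5 · 5); the sign does not affect v_p). Step 3 — |x − y|_11 = 11^{-5} = 1/161051.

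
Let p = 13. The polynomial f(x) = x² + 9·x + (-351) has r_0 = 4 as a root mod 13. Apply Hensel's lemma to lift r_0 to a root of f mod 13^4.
r_3 = 17697 (mod 28561)

Hensel: r_{i+1} = r_i − f(r_i)·(f′(r_i))^{-1} mod 13^{i+2}, f′(x) = 2x + 9. Iterate:
  r_0 = 4 (mod 13)
  r_1 = 121 (mod 169)
  r_2 = 121 (mod 2197)
  r_3 = 17697 (mod 28561)
Final: r = 17697 satisfies f(r) ≡ 0 mod 13^4.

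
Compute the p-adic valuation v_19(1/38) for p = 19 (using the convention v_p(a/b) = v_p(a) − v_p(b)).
v_19(1/38) = -1

Factor powers of 19 from the numerator and denominator of the reduced fraction: 1 = 19^0 · 1 and 38 = 19^1 · 2. Apply v_p(a/b) = v_p(a) − v_p(b): v_19(1/38) = 0 − 1 = -1.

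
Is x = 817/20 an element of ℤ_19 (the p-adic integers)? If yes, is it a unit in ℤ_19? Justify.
x ∈ ℤ_19 but not a unit; v_19(x) = 1 > 0

ℤ_19 = {x ∈ ℚ_19 : v_19(x) ≥ 0} and ℤ_19^× = {x ∈ ℤ_19 : v_19(x) = 0}. Here v_19(817/20) = v_19(num) − v_19(den) = 1; compare against these criteria.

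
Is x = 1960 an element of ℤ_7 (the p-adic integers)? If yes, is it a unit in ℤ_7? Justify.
x ∈ ℤ_7 but not a unit; v_7(x) = 2 > 0

ℤ_7 = {x ∈ ℚ_7 : v_7(x) ≥ 0} and ℤ_7^× = {x ∈ ℤ_7 : v_7(x) = 0}. Here v_7(1960) = v_7(num) − v_7(den) = 2; compare against these criteria.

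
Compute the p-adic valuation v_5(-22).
v_5(-22) = 0

v_5(n) is the largest exponent k such that 5^k divides n. Factor out: -22 = -5^0 · 22. (Sign doesn't affect v_p.) So v_5(-22) = 0.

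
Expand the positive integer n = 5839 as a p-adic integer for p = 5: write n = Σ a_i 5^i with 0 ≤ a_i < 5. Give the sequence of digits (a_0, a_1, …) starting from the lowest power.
(a_0, a_1, …) = (4, 2, 3, 1, 4, 1)

Repeated division by 5 gives the digits low-to-high: 5839 = 4 + 2·5^1 + 3·5^2 + 1·5^3 + 4·5^4 + 1·5^5. Digit sequence: (4, 2, 3, 1, 4, 1).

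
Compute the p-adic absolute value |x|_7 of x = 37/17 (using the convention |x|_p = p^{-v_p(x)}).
|37/17|_7 = 1

Step 1 — compute v_7(x) by factoring powers of 7 out of the numerator and denominator: v_7(37/17) = 0. Step 2 — apply |x|_p = p^{-v_p(x)} = 7^{0} = 1.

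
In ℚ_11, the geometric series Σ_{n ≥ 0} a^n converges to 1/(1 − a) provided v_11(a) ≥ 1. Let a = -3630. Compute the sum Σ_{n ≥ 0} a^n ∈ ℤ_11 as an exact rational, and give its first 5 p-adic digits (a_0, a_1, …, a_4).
Σ a^n = 1/(1 − a) = 1/3631;  first 5 digits = (1, 0, 3, 8, 8)

v_11(a) = 2 ≥ 1, so the series converges in ℤ_11 to 1/(1 − a) = 1/(1 − (-3630)) = 1/3631. Expand this rational in ℤ_11: compute digits iteratively via d_i = x_i mod 11, x_{i+1} = (x_i − d_i)/11. The first 5 digits are (1, 0, 3, 8, 8).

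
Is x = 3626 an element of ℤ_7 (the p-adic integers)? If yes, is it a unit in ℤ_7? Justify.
x ∈ ℤ_7 but not a unit; v_7(x) = 2 > 0

ℤ_7 = {x ∈ ℚ_7 : v_7(x) ≥ 0} and ℤ_7^× = {x ∈ ℤ_7 : v_7(x) = 0}. Here v_7(3626) = v_7(num) − v_7(den) = 2; compare against these criteria.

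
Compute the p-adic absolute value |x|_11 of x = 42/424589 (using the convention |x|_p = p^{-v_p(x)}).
|42/424589|_11 = 14641

Step 1 — compute v_11(x) by factoring powers of 11 out of the numerator and denominator: v_11(42/424589) = -4. Step 2 — apply |x|_p = p^{-v_p(x)} = 11^{4} = 14641.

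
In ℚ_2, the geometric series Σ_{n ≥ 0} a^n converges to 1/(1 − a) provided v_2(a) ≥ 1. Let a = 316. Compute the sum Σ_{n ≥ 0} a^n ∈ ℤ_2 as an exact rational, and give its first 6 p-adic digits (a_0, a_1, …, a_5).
Σ a^n = 1/(1 − a) = -1/315;  first 6 digits = (1, 0, 1, 1, 0, 0)

v_2(a) = 2 ≥ 1, so the series converges in ℤ_2 to 1/(1 − a) = 1/(1 − 316) = -1/315. Expand this rational in ℤ_2: compute digits iteratively via d_i = x_i mod 2, x_{i+1} = (x_i − d_i)/2. The first 6 digits are (1, 0, 1, 1, 0, 0).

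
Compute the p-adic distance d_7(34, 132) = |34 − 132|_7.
d_7(34, 132) = 1/49

Step 1 — x − y = 34 − 132 = -98. Step 2 — v_7(-98) = 2 (factor: -98 = −(7^2 · 2); the sign does not affect v_p). Step 3 — |x − y|_7 = 7^{-2} = 1/49.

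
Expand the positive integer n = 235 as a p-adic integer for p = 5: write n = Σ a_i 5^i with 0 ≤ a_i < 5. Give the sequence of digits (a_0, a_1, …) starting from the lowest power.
(a_0, a_1, …) = (0, 2, 4, 1)

Repeated division by 5 gives the digits low-to-high: 235 = 2·5^1 + 4·5^2 + 1·5^3. Digit sequence: (0, 2, 4, 1).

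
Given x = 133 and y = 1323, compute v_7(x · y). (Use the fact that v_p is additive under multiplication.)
v_7(175959) = 3

v_p(x) = 1 (factor: 133 = 7^1 · 19); v_p(y) = 2 (factor: 1323 = 7^2 · 27). Additivity: v_p(xy) = v_p(x) + v_p(y) = 1 + 2 = 3. (Direct check: xy = 175959 = 7^3 · (513).)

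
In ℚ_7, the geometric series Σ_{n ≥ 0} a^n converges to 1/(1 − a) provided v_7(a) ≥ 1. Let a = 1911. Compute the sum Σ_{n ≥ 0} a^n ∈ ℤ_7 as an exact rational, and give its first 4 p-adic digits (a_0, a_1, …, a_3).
Σ a^n = 1/(1 − a) = -1/1910;  first 4 digits = (1, 0, 4, 5)

v_7(a) = 2 ≥ 1, so the series converges in ℤ_7 to 1/(1 − a) = 1/(1 − 1911) = -1/1910. Expand this rational in ℤ_7: compute digits iteratively via d_i = x_i mod 7, x_{i+1} = (x_i − d_i)/7. The first 4 digits are (1, 0, 4, 5).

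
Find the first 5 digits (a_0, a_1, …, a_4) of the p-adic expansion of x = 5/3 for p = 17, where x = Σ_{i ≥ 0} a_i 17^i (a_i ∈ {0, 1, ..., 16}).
(a_0, …, a_4) = (13, 5, 11, 5, 11)

v_17(5/3) = 0 (numerator and denominator both coprime to 17), so x ∈ ℤ_17^×. Compute digits iteratively via a_i = x_i mod 17, x_{i+1} = (x_i − a_i)/17, with x_0 = x:
  x_0 = 5/3;  a_0 = 13;  x_1 = (x_0 − 13)/17 = -2/3
  x_1 = -2/3;  a_1 = 5;  x_2 = (x_1 − 5)/17 = -1/3
  x_2 = -1/3;  a_2 = 11;  x_3 = (x_2 − 11)/17 = -2/3
  x_3 = -2/3;  a_3 = 5;  x_4 = (x_3 − 5)/17 = -1/3
  x_4 = -1/3;  a_4 = 11;  x_5 = (x_4 − 11)/17 = -2/3
Digits: (13, 5, 11, 5, 11).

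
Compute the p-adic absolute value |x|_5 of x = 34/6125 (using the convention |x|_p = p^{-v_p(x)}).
|34/6125|_5 = 125

Step 1 — compute v_5(x) by factoring powers of 5 out of the numerator and denominator: v_5(34/6125) = -3. Step 2 — apply |x|_p = p^{-v_p(x)} = 5^{3} = 125.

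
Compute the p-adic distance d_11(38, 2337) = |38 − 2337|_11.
d_11(38, 2337) = 1/121

Step 1 — x − y = 38 − 2337 = -2299. Step 2 — v_11(-2299) = 2 (factor: -2299 = −(11^2 · 19); the sign does not affect v_p). Step 3 — |x − y|_11 = 11^{-2} = 1/121.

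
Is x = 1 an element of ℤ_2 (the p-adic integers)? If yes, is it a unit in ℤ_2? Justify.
x ∈ ℤ_2^× (unit); v_2(x) = 0

ℤ_2 = {x ∈ ℚ_2 : v_2(x) ≥ 0} and ℤ_2^× = {x ∈ ℤ_2 : v_2(x) = 0}. Here v_2(1) = v_2(num) − v_2(den) = 0; compare against these criteria.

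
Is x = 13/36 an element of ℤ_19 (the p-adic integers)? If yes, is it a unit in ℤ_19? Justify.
x ∈ ℤ_19^× (unit); v_19(x) = 0

ℤ_19 = {x ∈ ℚ_19 : v_19(x) ≥ 0} and ℤ_19^× = {x ∈ ℤ_19 : v_19(x) = 0}. Here v_19(13/36) = v_19(num) − v_19(den) = 0; compare against these criteria.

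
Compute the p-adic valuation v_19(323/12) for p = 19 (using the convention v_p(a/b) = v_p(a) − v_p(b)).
v_19(323/12) = 1

Factor powers of 19 from the numerator and denominator of the reduced fraction: 323 = 19^1 · 17 and 12 = 19^0 · 12. Apply v_p(a/b) = v_p(a) − v_p(b): v_19(323/12) = 1 − 0 = 1.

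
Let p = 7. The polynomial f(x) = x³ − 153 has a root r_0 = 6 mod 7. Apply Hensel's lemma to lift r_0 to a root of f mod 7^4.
r_3 = 1847 (mod 2401)

Hensel: r_{i+1} = r_i − f(r_i)/f′(r_i) mod 7^{i+2}, where f′(x) = 3x². Iterate:
  r_0 = 6 (mod 7)
  r_1 = 34 (mod 49)
  r_2 = 132 (mod 343)
  r_3 = 1847 (mod 2401)
Final: r = 1847 with f(r) ≡ 0 mod 7^4.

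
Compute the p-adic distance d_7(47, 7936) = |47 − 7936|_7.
d_7(47, 7936) = 1/343

Step 1 — x − y = 47 − 7936 = -7889. Step 2 — v_7(-7889) = 3 (factor: -7889 = −(7^3 · 23); the sign does not affect v_p). Step 3 — |x − y|_7 = 7^{-3} = 1/343.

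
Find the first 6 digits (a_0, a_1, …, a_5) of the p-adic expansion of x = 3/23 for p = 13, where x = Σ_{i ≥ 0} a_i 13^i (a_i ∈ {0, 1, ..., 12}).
(a_0, …, a_5) = (12, 7, 9, 10, 2, 6)

v_13(3/23) = 0 (numerator and denominator both coprime to 13), so x ∈ ℤ_13^×. Compute digits iteratively via a_i = x_i mod 13, x_{i+1} = (x_i − a_i)/13, with x_0 = x:
  x_0 = 3/23;  a_0 = 12;  x_1 = (x_0 − 12)/13 = -21/23
  x_1 = -21/23;  a_1 = 7;  x_2 = (x_1 − 7)/13 = -14/23
  x_2 = -14/23;  a_2 = 9;  x_3 = (x_2 − 9)/13 = -17/23
  x_3 = -17/23;  a_3 = 10;  x_4 = (x_3 − 10)/13 = -19/23
  x_4 = -19/23;  a_4 = 2;  x_5 = (x_4 − 2)/13 = -5/23
  x_5 = -5/23;  a_5 = 6;  x_6 = (x_5 − 6)/13 = -11/23
Digits: (12, 7, 9, 10, 2, 6).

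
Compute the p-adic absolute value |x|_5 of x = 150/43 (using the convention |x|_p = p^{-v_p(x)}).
|150/43|_5 = 1/25

Step 1 — compute v_5(x) by factoring powers of 5 out of the numerator and denominator: v_5(150/43) = 2. Step 2 — apply |x|_p = p^{-v_p(x)} = 5^{-2} = 1/25.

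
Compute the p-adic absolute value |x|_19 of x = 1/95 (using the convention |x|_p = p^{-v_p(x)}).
|1/95|_19 = 19

Step 1 — compute v_19(x) by factoring powers of 19 out of the numerator and denominator: v_19(1/95) = -1. Step 2 — apply |x|_p = p^{-v_p(x)} = 19^{1} = 19.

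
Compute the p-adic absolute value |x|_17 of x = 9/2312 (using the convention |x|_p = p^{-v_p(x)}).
|9/2312|_17 = 289

Step 1 — compute v_17(x) by factoring powers of 17 out of the numerator and denominator: v_17(9/2312) = -2. Step 2 — apply |x|_p = p^{-v_p(x)} = 17^{2} = 289.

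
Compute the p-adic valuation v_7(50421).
v_7(50421) = 5

v_7(n) is the largest exponent k such that 7^k divides n. Factor out: 50421 = 7^5 · 3. (Sign doesn't affect v_p.) So v_7(50421) = 5.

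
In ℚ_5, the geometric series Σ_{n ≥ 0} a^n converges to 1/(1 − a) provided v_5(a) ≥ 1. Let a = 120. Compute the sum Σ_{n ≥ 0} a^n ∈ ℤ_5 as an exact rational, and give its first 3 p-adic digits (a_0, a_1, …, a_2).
Σ a^n = 1/(1 − a) = -1/119;  first 3 digits = (1, 4, 0)

v_5(a) = 1 ≥ 1, so the series converges in ℤ_5 to 1/(1 − a) = 1/(1 − 120) = -1/119. Expand this rational in ℤ_5: compute digits iteratively via d_i = x_i mod 5, x_{i+1} = (x_i − d_i)/5. The first 3 digits are (1, 4, 0).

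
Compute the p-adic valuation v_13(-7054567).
v_13(-7054567) = 5

v_13(n) is the largest exponent k such that 13^k divides n. Factor out: -7054567 = -13^5 · 19. (Sign doesn't affect v_p.) So v_13(-7054567) = 5.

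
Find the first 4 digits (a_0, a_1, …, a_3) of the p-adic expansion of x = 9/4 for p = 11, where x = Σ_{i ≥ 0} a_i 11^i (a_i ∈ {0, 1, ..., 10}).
(a_0, …, a_3) = (5, 8, 2, 8)

v_11(9/4) = 0 (numerator and denominator both coprime to 11), so x ∈ ℤ_11^×. Compute digits iteratively via a_i = x_i mod 11, x_{i+1} = (x_i − a_i)/11, with x_0 = x:
  x_0 = 9/4;  a_0 = 5;  x_1 = (x_0 − 5)/11 = -1/4
  x_1 = -1/4;  a_1 = 8;  x_2 = (x_1 − 8)/11 = -3/4
  x_2 = -3/4;  a_2 = 2;  x_3 = (x_2 − 2)/11 = -1/4
  x_3 = -1/4;  a_3 = 8;  x_4 = (x_3 − 8)/11 = -3/4
Digits: (5, 8, 2, 8).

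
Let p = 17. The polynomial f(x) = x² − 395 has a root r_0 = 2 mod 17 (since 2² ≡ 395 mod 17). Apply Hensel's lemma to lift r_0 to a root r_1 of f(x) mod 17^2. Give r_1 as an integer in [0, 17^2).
r_1 = 172 (mod 289)

Hensel's recurrence: r_{i+1} = r_i − f(r_i)·(f′(r_i))^{-1} mod 17^{i+2}, with f′(x) = 2x. Iterate:
  r_0 = 2 (mod 17)
  r_1 = 172 (mod 289)
Final: r_1 = 172, and one checks f(r_1) ≡ 0 mod 17^2.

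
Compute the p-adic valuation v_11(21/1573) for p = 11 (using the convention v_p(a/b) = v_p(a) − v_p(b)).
v_11(21/1573) = -2

Factor powers of 11 from the numerator and denominator of the reduced fraction: 21 = 11^0 · 21 and 1573 = 11^2 · 13. Apply v_p(a/b) = v_p(a) − v_p(b): v_11(21/1573) = 0 − 2 = -2.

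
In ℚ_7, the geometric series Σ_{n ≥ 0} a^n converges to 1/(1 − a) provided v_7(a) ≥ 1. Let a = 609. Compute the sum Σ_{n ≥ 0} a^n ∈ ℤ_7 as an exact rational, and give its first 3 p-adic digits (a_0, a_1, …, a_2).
Σ a^n = 1/(1 − a) = -1/608;  first 3 digits = (1, 3, 0)

v_7(a) = 1 ≥ 1, so the series converges in ℤ_7 to 1/(1 − a) = 1/(1 − 609) = -1/608. Expand this rational in ℤ_7: compute digits iteratively via d_i = x_i mod 7, x_{i+1} = (x_i − d_i)/7. The first 3 digits are (1, 3, 0).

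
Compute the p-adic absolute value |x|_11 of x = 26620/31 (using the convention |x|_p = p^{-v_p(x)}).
|26620/31|_11 = 1/1331

Step 1 — compute v_11(x) by factoring powers of 11 out of the numerator and denominator: v_11(26620/31) = 3. Step 2 — apply |x|_p = p^{-v_p(x)} = 11^{-3} = 1/1331.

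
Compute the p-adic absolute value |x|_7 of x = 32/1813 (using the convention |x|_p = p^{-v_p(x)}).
|32/1813|_7 = 49

Step 1 — compute v_7(x) by factoring powers of 7 out of the numerator and denominator: v_7(32/1813) = -2. Step 2 — apply |x|_p = p^{-v_p(x)} = 7^{2} = 49.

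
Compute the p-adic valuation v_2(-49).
v_2(-49) = 0

v_2(n) is the largest exponent k such that 2^k divides n. Factor out: -49 = -2^0 · 49. (Sign doesn't affect v_p.) So v_2(-49) = 0.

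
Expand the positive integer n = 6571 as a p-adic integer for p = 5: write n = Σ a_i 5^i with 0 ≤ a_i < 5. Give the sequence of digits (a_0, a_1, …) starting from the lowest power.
(a_0, a_1, …) = (1, 4, 2, 2, 0, 2)

Repeated division by 5 gives the digits low-to-high: 6571 = 1 + 4·5^1 + 2·5^2 + 2·5^3 + 2·5^5. Digit sequence: (1, 4, 2, 2, 0, 2).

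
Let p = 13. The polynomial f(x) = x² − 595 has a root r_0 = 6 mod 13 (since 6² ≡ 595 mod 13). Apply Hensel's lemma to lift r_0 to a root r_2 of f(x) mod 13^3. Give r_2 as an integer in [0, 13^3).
r_2 = 1475 (mod 2197)

Hensel's recurrence: r_{i+1} = r_i − f(r_i)·(f′(r_i))^{-1} mod 13^{i+2}, with f′(x) = 2x. Iterate:
  r_0 = 6 (mod 13)
  r_1 = 123 (mod 169)
  r_2 = 1475 (mod 2197)
Final: r_2 = 1475, and one checks f(r_2) ≡ 0 mod 13^3.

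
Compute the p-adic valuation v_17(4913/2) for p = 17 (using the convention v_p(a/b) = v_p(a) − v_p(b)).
v_17(4913/2) = 3

Factor powers of 17 from the numerator and denominator of the reduced fraction: 4913 = 17^3 · 1 and 2 = 17^0 · 2. Apply v_p(a/b) = v_p(a) − v_p(b): v_17(4913/2) = 3 − 0 = 3.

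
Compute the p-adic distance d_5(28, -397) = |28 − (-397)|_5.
d_5(28, -397) = 1/25

Step 1 — x − y = 28 − (-397) = 425. Step 2 — v_5(425) = 2 (factor: 425 = (5^2 · 17); the sign does not affect v_p). Step 3 — |x − y|_5 = 5^{-2} = 1/25.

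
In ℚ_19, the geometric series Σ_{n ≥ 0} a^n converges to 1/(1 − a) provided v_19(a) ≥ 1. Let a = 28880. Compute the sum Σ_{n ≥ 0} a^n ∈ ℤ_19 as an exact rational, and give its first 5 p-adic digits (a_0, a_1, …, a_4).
Σ a^n = 1/(1 − a) = -1/28879;  first 5 digits = (1, 0, 4, 4, 16)

v_19(a) = 2 ≥ 1, so the series converges in ℤ_19 to 1/(1 − a) = 1/(1 − 28880) = -1/28879. Expand this rational in ℤ_19: compute digits iteratively via d_i = x_i mod 19, x_{i+1} = (x_i − d_i)/19. The first 5 digits are (1, 0, 4, 4, 16).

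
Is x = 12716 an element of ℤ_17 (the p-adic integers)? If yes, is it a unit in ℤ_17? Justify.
x ∈ ℤ_17 but not a unit; v_17(x) = 2 > 0

ℤ_17 = {x ∈ ℚ_17 : v_17(x) ≥ 0} and ℤ_17^× = {x ∈ ℤ_17 : v_17(x) = 0}. Here v_17(12716) = v_17(num) − v_17(den) = 2; compare against these criteria.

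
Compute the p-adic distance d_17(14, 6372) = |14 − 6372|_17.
d_17(14, 6372) = 1/289

Step 1 — x − y = 14 − 6372 = -6358. Step 2 — v_17(-6358) = 2 (factor: -6358 = −(17^2 · 22); the sign does not affect v_p). Step 3 — |x − y|_17 = 17^{-2} = 1/289.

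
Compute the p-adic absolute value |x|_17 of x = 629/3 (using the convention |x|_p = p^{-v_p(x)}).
|629/3|_17 = 1/17

Step 1 — compute v_17(x) by factoring powers of 17 out of the numerator and denominator: v_17(629/3) = 1. Step 2 — apply |x|_p = p^{-v_p(x)} = 17^{-1} = 1/17.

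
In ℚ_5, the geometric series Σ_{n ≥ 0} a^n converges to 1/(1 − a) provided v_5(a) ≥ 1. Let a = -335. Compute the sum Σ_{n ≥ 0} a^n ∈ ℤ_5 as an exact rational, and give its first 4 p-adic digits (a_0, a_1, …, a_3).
Σ a^n = 1/(1 − a) = 1/336;  first 4 digits = (1, 3, 0, 2)

v_5(a) = 1 ≥ 1, so the series converges in ℤ_5 to 1/(1 − a) = 1/(1 − (-335)) = 1/336. Expand this rational in ℤ_5: compute digits iteratively via d_i = x_i mod 5, x_{i+1} = (x_i − d_i)/5. The first 4 digits are (1, 3, 0, 2).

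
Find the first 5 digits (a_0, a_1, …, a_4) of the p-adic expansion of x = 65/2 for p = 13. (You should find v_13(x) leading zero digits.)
(a_0, …, a_4) = (0, 9, 6, 6, 6)

v_13(65/2) = 1, so a_0 = ... = a_0 = 0. Factor out: x = 13^1 · u with u = 5/2 a unit in ℤ_13. Expand u iteratively via a_{v+i} = u_i mod 13, u_{i+1} = (u_i − a_{v+i})/13:
  u_0 = 5/2;  a_1 = 9;  u_1 = (u_0 − 9)/13 = -1/2
  u_1 = -1/2;  a_2 = 6;  u_2 = (u_1 − 6)/13 = -1/2
  u_2 = -1/2;  a_3 = 6;  u_3 = (u_2 − 6)/13 = -1/2
  u_3 = -1/2;  a_4 = 6;  u_4 = (u_3 − 6)/13 = -1/2
Digits: (0, 9, 6, 6, 6).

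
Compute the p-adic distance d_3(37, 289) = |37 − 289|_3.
d_3(37, 289) = 1/9

Step 1 — x − y = 37 − 289 = -252. Step 2 — v_3(-252) = 2 (factor: -252 = −(3^2 · 28); the sign does not affect v_p). Step 3 — |x − y|_3 = 3^{-2} = 1/9.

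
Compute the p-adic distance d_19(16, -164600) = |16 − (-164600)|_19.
d_19(16, -164600) = 1/6859

Step 1 — x − y = 16 − (-164600) = 164616. Step 2 — v_19(164616) = 3 (factor: 164616 = (19^3 · 24); the sign does not affect v_p). Step 3 — |x − y|_19 = 19^{-3} = 1/6859.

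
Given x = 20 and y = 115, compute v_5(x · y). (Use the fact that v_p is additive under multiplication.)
v_5(2300) = 2

v_p(x) = 1 (factor: 20 = 5^1 · 4); v_p(y) = 1 (factor: 115 = 5^1 · 23). Additivity: v_p(xy) = v_p(x) + v_p(y) = 1 + 1 = 2. (Direct check: xy = 2300 = 5^2 · (92).)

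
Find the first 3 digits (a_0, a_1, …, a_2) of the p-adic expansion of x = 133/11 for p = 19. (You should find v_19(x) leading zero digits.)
(a_0, …, a_2) = (0, 11, 15)

v_19(133/11) = 1, so a_0 = ... = a_0 = 0. Factor out: x = 19^1 · u with u = 7/11 a unit in ℤ_19. Expand u iteratively via a_{v+i} = u_i mod 19, u_{i+1} = (u_i − a_{v+i})/19:
  u_0 = 7/11;  a_1 = 11;  u_1 = (u_0 − 11)/19 = -6/11
  u_1 = -6/11;  a_2 = 15;  u_2 = (u_1 − 15)/19 = -9/11
Digits: (0, 11, 15).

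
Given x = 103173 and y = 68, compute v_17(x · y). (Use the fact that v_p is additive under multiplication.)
v_17(7015764) = 4

v_p(x) = 3 (factor: 103173 = 17^3 · 21); v_p(y) = 1 (factor: 68 = 17^1 · 4). Additivity: v_p(xy) = v_p(x) + v_p(y) = 3 + 1 = 4. (Direct check: xy = 7015764 = 17^4 · (84).)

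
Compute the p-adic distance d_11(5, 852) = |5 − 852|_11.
d_11(5, 852) = 1/121

Step 1 — x − y = 5 − 852 = -847. Step 2 — v_11(-847) = 2 (factor: -847 = −(11^2 · 7); the sign does not affect v_p). Step 3 — |x − y|_11 = 11^{-2} = 1/121.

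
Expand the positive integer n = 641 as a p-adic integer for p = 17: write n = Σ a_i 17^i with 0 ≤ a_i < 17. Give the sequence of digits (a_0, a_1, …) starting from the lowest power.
(a_0, a_1, …) = (12, 3, 2)

Repeated division by 17 gives the digits low-to-high: 641 = 12 + 3·17^1 + 2·17^2. Digit sequence: (12, 3, 2).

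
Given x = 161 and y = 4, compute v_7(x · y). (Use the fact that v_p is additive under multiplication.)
v_7(644) = 1

v_p(x) = 1 (factor: 161 = 7^1 · 23); v_p(y) = 0 (factor: 4 = 7^0 · 4). Additivity: v_p(xy) = v_p(x) + v_p(y) = 1 + 0 = 1. (Direct check: xy = 644 = 7^1 · (92).)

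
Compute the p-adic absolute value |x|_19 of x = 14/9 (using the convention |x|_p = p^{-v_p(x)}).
|14/9|_19 = 1

Step 1 — compute v_19(x) by factoring powers of 19 out of the numerator and denominator: v_19(14/9) = 0. Step 2 — apply |x|_p = p^{-v_p(x)} = 19^{0} = 1.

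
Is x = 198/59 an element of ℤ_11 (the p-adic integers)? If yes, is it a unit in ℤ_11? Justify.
x ∈ ℤ_11 but not a unit; v_11(x) = 1 > 0

ℤ_11 = {x ∈ ℚ_11 : v_11(x) ≥ 0} and ℤ_11^× = {x ∈ ℤ_11 : v_11(x) = 0}. Here v_11(198/59) = v_11(num) − v_11(den) = 1; compare against these criteria.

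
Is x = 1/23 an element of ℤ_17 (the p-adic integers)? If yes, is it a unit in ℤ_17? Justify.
x ∈ ℤ_17^× (unit); v_17(x) = 0

ℤ_17 = {x ∈ ℚ_17 : v_17(x) ≥ 0} and ℤ_17^× = {x ∈ ℤ_17 : v_17(x) = 0}. Here v_17(1/23) = v_17(num) − v_17(den) = 0; compare against these criteria.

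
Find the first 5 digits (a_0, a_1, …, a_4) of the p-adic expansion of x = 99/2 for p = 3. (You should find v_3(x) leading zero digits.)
(a_0, …, a_4) = (0, 0, 1, 0, 2)

v_3(99/2) = 2, so a_0 = ... = a_1 = 0. Factor out: x = 3^2 · u with u = 11/2 a unit in ℤ_3. Expand u iteratively via a_{v+i} = u_i mod 3, u_{i+1} = (u_i − a_{v+i})/3:
  u_0 = 11/2;  a_2 = 1;  u_1 = (u_0 − 1)/3 = 3/2
  u_1 = 3/2;  a_3 = 0;  u_2 = (u_1 − 0)/3 = 1/2
  u_2 = 1/2;  a_4 = 2;  u_3 = (u_2 − 2)/3 = -1/2
Digits: (0, 0, 1, 0, 2).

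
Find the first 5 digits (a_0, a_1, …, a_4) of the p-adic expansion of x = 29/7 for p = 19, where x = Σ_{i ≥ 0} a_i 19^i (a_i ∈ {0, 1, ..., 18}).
(a_0, …, a_4) = (15, 13, 2, 8, 5)

v_19(29/7) = 0 (numerator and denominator both coprime to 19), so x ∈ ℤ_19^×. Compute digits iteratively via a_i = x_i mod 19, x_{i+1} = (x_i − a_i)/19, with x_0 = x:
  x_0 = 29/7;  a_0 = 15;  x_1 = (x_0 − 15)/19 = -4/7
  x_1 = -4/7;  a_1 = 13;  x_2 = (x_1 − 13)/19 = -5/7
  x_2 = -5/7;  a_2 = 2;  x_3 = (x_2 − 2)/19 = -1/7
  x_3 = -1/7;  a_3 = 8;  x_4 = (x_3 − 8)/19 = -3/7
  x_4 = -3/7;  a_4 = 5;  x_5 = (x_4 − 5)/19 = -2/7
Digits: (15, 13, 2, 8, 5).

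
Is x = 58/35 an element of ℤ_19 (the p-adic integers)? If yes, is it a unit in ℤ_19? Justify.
x ∈ ℤ_19^× (unit); v_19(x) = 0

ℤ_19 = {x ∈ ℚ_19 : v_19(x) ≥ 0} and ℤ_19^× = {x ∈ ℤ_19 : v_19(x) = 0}. Here v_19(58/35) = v_19(num) − v_19(den) = 0; compare against these criteria.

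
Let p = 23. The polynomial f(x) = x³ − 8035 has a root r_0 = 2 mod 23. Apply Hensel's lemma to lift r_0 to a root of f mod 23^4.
r_3 = 274737 (mod 279841)

Hensel: r_{i+1} = r_i − f(r_i)/f′(r_i) mod 23^{i+2}, where f′(x) = 3x². Iterate:
  r_0 = 2 (mod 23)
  r_1 = 186 (mod 529)
  r_2 = 7063 (mod 12167)
  r_3 = 274737 (mod 279841)
Final: r = 274737 with f(r) ≡ 0 mod 23^4.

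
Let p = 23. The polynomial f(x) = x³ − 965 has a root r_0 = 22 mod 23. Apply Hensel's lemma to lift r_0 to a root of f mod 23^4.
r_3 = 152673 (mod 279841)

Hensel: r_{i+1} = r_i − f(r_i)/f′(r_i) mod 23^{i+2}, where f′(x) = 3x². Iterate:
  r_0 = 22 (mod 23)
  r_1 = 321 (mod 529)
  r_2 = 6669 (mod 12167)
  r_3 = 152673 (mod 279841)
Final: r = 152673 with f(r) ≡ 0 mod 23^4.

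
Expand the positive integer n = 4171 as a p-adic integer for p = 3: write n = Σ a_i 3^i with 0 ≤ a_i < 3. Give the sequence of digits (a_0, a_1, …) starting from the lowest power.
(a_0, a_1, …) = (1, 1, 1, 1, 0, 2, 2, 1)

Repeated division by 3 gives the digits low-to-high: 4171 = 1 + 1·3^1 + 1·3^2 + 1·3^3 + 2·3^5 + 2·3^6 + 1·3^7. Digit sequence: (1, 1, 1, 1, 0, 2, 2, 1).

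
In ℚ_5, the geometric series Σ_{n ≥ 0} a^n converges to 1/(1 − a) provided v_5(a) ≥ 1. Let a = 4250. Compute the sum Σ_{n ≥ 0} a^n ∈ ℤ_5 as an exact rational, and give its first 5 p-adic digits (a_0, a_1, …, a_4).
Σ a^n = 1/(1 − a) = -1/4249;  first 5 digits = (1, 0, 0, 4, 1)

v_5(a) = 3 ≥ 1, so the series converges in ℤ_5 to 1/(1 − a) = 1/(1 − 4250) = -1/4249. Expand this rational in ℤ_5: compute digits iteratively via d_i = x_i mod 5, x_{i+1} = (x_i − d_i)/5. The first 5 digits are (1, 0, 0, 4, 1).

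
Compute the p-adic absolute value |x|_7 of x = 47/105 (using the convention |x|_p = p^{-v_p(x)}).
|47/105|_7 = 7

Step 1 — compute v_7(x) by factoring powers of 7 out of the numerator and denominator: v_7(47/105) = -1. Step 2 — apply |x|_p = p^{-v_p(x)} = 7^{1} = 7.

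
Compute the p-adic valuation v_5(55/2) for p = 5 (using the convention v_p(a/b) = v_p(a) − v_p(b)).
v_5(55/2) = 1

Factor powers of 5 from the numerator and denominator of the reduced fraction: 55 = 5^1 · 11 and 2 = 5^0 · 2. Apply v_p(a/b) = v_p(a) − v_p(b): v_5(55/2) = 1 − 0 = 1.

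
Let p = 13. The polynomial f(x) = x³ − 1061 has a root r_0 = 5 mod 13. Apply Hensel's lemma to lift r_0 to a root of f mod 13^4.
r_3 = 25719 (mod 28561)

Hensel: r_{i+1} = r_i − f(r_i)/f′(r_i) mod 13^{i+2}, where f′(x) = 3x². Iterate:
  r_0 = 5 (mod 13)
  r_1 = 31 (mod 169)
  r_2 = 1552 (mod 2197)
  r_3 = 25719 (mod 28561)
Final: r = 25719 with f(r) ≡ 0 mod 13^4.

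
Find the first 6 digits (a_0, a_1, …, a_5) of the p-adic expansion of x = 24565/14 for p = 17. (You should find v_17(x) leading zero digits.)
(a_0, …, a_5) = (0, 0, 0, 4, 1, 6)

v_17(24565/14) = 3, so a_0 = ... = a_2 = 0. Factor out: x = 17^3 · u with u = 5/14 a unit in ℤ_17. Expand u iteratively via a_{v+i} = u_i mod 17, u_{i+1} = (u_i − a_{v+i})/17:
  u_0 = 5/14;  a_3 = 4;  u_1 = (u_0 − 4)/17 = -3/14
  u_1 = -3/14;  a_4 = 1;  u_2 = (u_1 − 1)/17 = -1/14
  u_2 = -1/14;  a_5 = 6;  u_3 = (u_2 − 6)/17 = -5/14
Digits: (0, 0, 0, 4, 1, 6).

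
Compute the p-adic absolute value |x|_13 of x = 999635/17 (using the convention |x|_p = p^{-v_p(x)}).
|999635/17|_13 = 1/28561

Step 1 — compute v_13(x) by factoring powers of 13 out of the numerator and denominator: v_13(999635/17) = 4. Step 2 — apply |x|_p = p^{-v_p(x)} = 13^{-4} = 1/28561.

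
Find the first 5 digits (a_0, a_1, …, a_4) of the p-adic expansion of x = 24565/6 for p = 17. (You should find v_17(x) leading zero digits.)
(a_0, …, a_4) = (0, 0, 0, 15, 2)

v_17(24565/6) = 3, so a_0 = ... = a_2 = 0. Factor out: x = 17^3 · u with u = 5/6 a unit in ℤ_17. Expand u iteratively via a_{v+i} = u_i mod 17, u_{i+1} = (u_i − a_{v+i})/17:
  u_0 = 5/6;  a_3 = 15;  u_1 = (u_0 − 15)/17 = -5/6
  u_1 = -5/6;  a_4 = 2;  u_2 = (u_1 − 2)/17 = -1/6
Digits: (0, 0, 0, 15, 2).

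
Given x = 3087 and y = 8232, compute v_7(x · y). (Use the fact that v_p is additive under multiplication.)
v_7(25412184) = 6

v_p(x) = 3 (factor: 3087 = 7^3 · 9); v_p(y) = 3 (factor: 8232 = 7^3 · 24). Additivity: v_p(xy) = v_p(x) + v_p(y) = 3 + 3 = 6. (Direct check: xy = 25412184 = 7^6 · (216).)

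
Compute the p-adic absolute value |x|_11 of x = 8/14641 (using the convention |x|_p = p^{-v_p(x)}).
|8/14641|_11 = 14641

Step 1 — compute v_11(x) by factoring powers of 11 out of the numerator and denominator: v_11(8/14641) = -4. Step 2 — apply |x|_p = p^{-v_p(x)} = 11^{4} = 14641.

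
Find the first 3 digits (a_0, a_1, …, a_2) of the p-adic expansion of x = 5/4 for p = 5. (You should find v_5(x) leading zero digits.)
(a_0, …, a_2) = (0, 4, 3)

v_5(5/4) = 1, so a_0 = ... = a_0 = 0. Factor out: x = 5^1 · u with u = 1/4 a unit in ℤ_5. Expand u iteratively via a_{v+i} = u_i mod 5, u_{i+1} = (u_i − a_{v+i})/5:
  u_0 = 1/4;  a_1 = 4;  u_1 = (u_0 − 4)/5 = -3/4
  u_1 = -3/4;  a_2 = 3;  u_2 = (u_1 − 3)/5 = -3/4
Digits: (0, 4, 3).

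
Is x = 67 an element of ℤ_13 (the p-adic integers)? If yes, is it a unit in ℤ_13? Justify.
x ∈ ℤ_13^× (unit); v_13(x) = 0

ℤ_13 = {x ∈ ℚ_13 : v_13(x) ≥ 0} and ℤ_13^× = {x ∈ ℤ_13 : v_13(x) = 0}. Here v_13(67) = v_13(num) − v_13(den) = 0; compare against these criteria.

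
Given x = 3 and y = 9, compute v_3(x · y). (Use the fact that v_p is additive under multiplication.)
v_3(27) = 3

v_p(x) = 1 (factor: 3 = 3^1 · 1); v_p(y) = 2 (factor: 9 = 3^2 · 1). Additivity: v_p(xy) = v_p(x) + v_p(y) = 1 + 2 = 3. (Direct check: xy = 27 = 3^3 · (1).)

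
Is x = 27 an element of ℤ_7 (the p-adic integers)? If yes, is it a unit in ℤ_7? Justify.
x ∈ ℤ_7^× (unit); v_7(x) = 0

ℤ_7 = {x ∈ ℚ_7 : v_7(x) ≥ 0} and ℤ_7^× = {x ∈ ℤ_7 : v_7(x) = 0}. Here v_7(27) = v_7(num) − v_7(den) = 0; compare against these criteria.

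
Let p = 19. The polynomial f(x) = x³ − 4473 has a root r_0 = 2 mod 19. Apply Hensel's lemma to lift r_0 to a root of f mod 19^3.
r_2 = 6481 (mod 6859)

Hensel: r_{i+1} = r_i − f(r_i)/f′(r_i) mod 19^{i+2}, where f′(x) = 3x². Iterate:
  r_0 = 2 (mod 19)
  r_1 = 344 (mod 361)
  r_2 = 6481 (mod 6859)
Final: r = 6481 with f(r) ≡ 0 mod 19^3.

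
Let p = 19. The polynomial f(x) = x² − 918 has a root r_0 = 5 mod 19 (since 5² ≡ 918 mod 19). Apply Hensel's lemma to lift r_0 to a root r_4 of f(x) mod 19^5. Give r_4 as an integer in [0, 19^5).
r_4 = 605022 (mod 2476099)

Hensel's recurrence: r_{i+1} = r_i − f(r_i)·(f′(r_i))^{-1} mod 19^{i+2}, with f′(x) = 2x. Iterate:
  r_0 = 5 (mod 19)
  r_1 = 347 (mod 361)
  r_2 = 1430 (mod 6859)
  r_3 = 83738 (mod 130321)
  r_4 = 605022 (mod 2476099)
Final: r_4 = 605022, and one checks f(r_4) ≡ 0 mod 19^5.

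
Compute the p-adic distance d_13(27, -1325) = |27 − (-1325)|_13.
d_13(27, -1325) = 1/169

Step 1 — x − y = 27 − (-1325) = 1352. Step 2 — v_13(1352) = 2 (factor: 1352 = (13^2 · 8); the sign does not affect v_p). Step 3 — |x − y|_13 = 13^{-2} = 1/169.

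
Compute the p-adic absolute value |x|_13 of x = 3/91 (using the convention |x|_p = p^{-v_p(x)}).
|3/91|_13 = 13

Step 1 — compute v_13(x) by factoring powers of 13 out of the numerator and denominator: v_13(3/91) = -1. Step 2 — apply |x|_p = p^{-v_p(x)} = 13^{1} = 13.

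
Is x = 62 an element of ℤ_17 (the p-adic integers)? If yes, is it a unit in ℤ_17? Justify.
x ∈ ℤ_17^× (unit); v_17(x) = 0

ℤ_17 = {x ∈ ℚ_17 : v_17(x) ≥ 0} and ℤ_17^× = {x ∈ ℤ_17 : v_17(x) = 0}. Here v_17(62) = v_17(num) − v_17(den) = 0; compare against these criteria.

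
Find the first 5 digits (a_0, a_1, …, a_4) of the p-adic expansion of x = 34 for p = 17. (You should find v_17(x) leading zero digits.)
(a_0, …, a_4) = (0, 2, 0, 0, 0)

v_17(34) = 1, so a_0 = ... = a_0 = 0. Factor out: x = 17^1 · u with u = 2 a unit in ℤ_17. Expand u iteratively via a_{v+i} = u_i mod 17, u_{i+1} = (u_i − a_{v+i})/17:
  u_0 = 2;  a_1 = 2;  u_1 = (u_0 − 2)/17 = 0
  u_1 = 0;  a_2 = 0;  u_2 = (u_1 − 0)/17 = 0
  u_2 = 0;  a_3 = 0;  u_3 = (u_2 − 0)/17 = 0
  u_3 = 0;  a_4 = 0;  u_4 = (u_3 − 0)/17 = 0
Digits: (0, 2, 0, 0, 0).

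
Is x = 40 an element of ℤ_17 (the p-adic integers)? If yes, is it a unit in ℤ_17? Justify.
x ∈ ℤ_17^× (unit); v_17(x) = 0

ℤ_17 = {x ∈ ℚ_17 : v_17(x) ≥ 0} and ℤ_17^× = {x ∈ ℤ_17 : v_17(x) = 0}. Here v_17(40) = v_17(num) − v_17(den) = 0; compare against these criteria.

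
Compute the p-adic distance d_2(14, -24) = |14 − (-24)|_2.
d_2(14, -24) = 1/2

Step 1 — x − y = 14 − (-24) = 38. Step 2 — v_2(38) = 1 (factor: 38 = (2^1 · 19); the sign does not affect v_p). Step 3 — |x − y|_2 = 2^{-1} = 1/2.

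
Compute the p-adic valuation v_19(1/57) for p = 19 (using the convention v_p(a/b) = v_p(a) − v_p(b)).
v_19(1/57) = -1

Factor powers of 19 from the numerator and denominator of the reduced fraction: 1 = 19^0 · 1 and 57 = 19^1 · 3. Apply v_p(a/b) = v_p(a) − v_p(b): v_19(1/57) = 0 − 1 = -1.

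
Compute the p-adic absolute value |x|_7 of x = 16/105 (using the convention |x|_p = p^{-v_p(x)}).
|16/105|_7 = 7

Step 1 — compute v_7(x) by factoring powers of 7 out of the numerator and denominator: v_7(16/105) = -1. Step 2 — apply |x|_p = p^{-v_p(x)} = 7^{1} = 7.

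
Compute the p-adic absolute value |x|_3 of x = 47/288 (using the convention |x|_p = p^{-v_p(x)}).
|47/288|_3 = 9

Step 1 — compute v_3(x) by factoring powers of 3 out of the numerator and denominator: v_3(47/288) = -2. Step 2 — apply |x|_p = p^{-v_p(x)} = 3^{2} = 9.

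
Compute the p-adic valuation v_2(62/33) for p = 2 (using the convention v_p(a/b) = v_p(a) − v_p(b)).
v_2(62/33) = 1

Factor powers of 2 from the numerator and denominator of the reduced fraction: 62 = 2^1 · 31 and 33 = 2^0 · 33. Apply v_p(a/b) = v_p(a) − v_p(b): v_2(62/33) = 1 − 0 = 1.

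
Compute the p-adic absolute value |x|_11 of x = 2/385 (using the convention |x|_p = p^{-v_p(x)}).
|2/385|_11 = 11

Step 1 — compute v_11(x) by factoring powers of 11 out of the numerator and denominator: v_11(2/385) = -1. Step 2 — apply |x|_p = p^{-v_p(x)} = 11^{1} = 11.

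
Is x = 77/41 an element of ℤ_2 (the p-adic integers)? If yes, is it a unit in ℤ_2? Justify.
x ∈ ℤ_2^× (unit); v_2(x) = 0

ℤ_2 = {x ∈ ℚ_2 : v_2(x) ≥ 0} and ℤ_2^× = {x ∈ ℤ_2 : v_2(x) = 0}. Here v_2(77/41) = v_2(num) − v_2(den) = 0; compare against these criteria.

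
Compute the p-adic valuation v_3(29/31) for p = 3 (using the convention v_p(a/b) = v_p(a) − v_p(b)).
v_3(29/31) = 0

Factor powers of 3 from the numerator and denominator of the reduced fraction: 29 = 3^0 · 29 and 31 = 3^0 · 31. Apply v_p(a/b) = v_p(a) − v_p(b): v_3(29/31) = 0 − 0 = 0.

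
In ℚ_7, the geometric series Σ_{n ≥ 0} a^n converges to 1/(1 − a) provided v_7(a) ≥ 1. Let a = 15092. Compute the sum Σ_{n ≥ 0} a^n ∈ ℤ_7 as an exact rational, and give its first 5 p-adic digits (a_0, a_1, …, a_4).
Σ a^n = 1/(1 − a) = -1/15091;  first 5 digits = (1, 0, 0, 2, 6)

v_7(a) = 3 ≥ 1, so the series converges in ℤ_7 to 1/(1 − a) = 1/(1 − 15092) = -1/15091. Expand this rational in ℤ_7: compute digits iteratively via d_i = x_i mod 7, x_{i+1} = (x_i − d_i)/7. The first 5 digits are (1, 0, 0, 2, 6).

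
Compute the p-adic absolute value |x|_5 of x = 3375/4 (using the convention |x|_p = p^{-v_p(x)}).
|3375/4|_5 = 1/125

Step 1 — compute v_5(x) by factoring powers of 5 out of the numerator and denominator: v_5(3375/4) = 3. Step 2 — apply |x|_p = p^{-v_p(x)} = 5^{-3} = 1/125.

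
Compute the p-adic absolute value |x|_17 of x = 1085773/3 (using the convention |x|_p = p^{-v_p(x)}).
|1085773/3|_17 = 1/83521

Step 1 — compute v_17(x) by factoring powers of 17 out of the numerator and denominator: v_17(1085773/3) = 4. Step 2 — apply |x|_p = p^{-v_p(x)} = 17^{-4} = 1/83521.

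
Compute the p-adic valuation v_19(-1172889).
v_19(-1172889) = 4

v_19(n) is the largest exponent k such that 19^k divides n. Factor out: -1172889 = -19^4 · 9. (Sign doesn't affect v_p.) So v_19(-1172889) = 4.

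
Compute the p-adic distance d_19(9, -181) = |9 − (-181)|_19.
d_19(9, -181) = 1/19

Step 1 — x − y = 9 − (-181) = 190. Step 2 — v_19(190) = 1 (factor: 190 = (19^1 · 10); the sign does not affect v_p). Step 3 — |x − y|_19 = 19^{-1} = 1/19.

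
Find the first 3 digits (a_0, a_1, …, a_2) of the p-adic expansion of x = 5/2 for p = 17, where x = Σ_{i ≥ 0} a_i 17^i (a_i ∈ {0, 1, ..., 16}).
(a_0, …, a_2) = (11, 8, 8)

v_17(5/2) = 0 (numerator and denominator both coprime to 17), so x ∈ ℤ_17^×. Compute digits iteratively via a_i = x_i mod 17, x_{i+1} = (x_i − a_i)/17, with x_0 = x:
  x_0 = 5/2;  a_0 = 11;  x_1 = (x_0 − 11)/17 = -1/2
  x_1 = -1/2;  a_1 = 8;  x_2 = (x_1 − 8)/17 = -1/2
  x_2 = -1/2;  a_2 = 8;  x_3 = (x_2 − 8)/17 = -1/2
Digits: (11, 8, 8).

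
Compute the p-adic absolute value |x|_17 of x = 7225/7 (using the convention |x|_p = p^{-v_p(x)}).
|7225/7|_17 = 1/289

Step 1 — compute v_17(x) by factoring powers of 17 out of the numerator and denominator: v_17(7225/7) = 2. Step 2 — apply |x|_p = p^{-v_p(x)} = 17^{-2} = 1/289.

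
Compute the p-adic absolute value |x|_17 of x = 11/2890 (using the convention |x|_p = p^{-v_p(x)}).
|11/2890|_17 = 289

Step 1 — compute v_17(x) by factoring powers of 17 out of the numerator and denominator: v_17(11/2890) = -2. Step 2 — apply |x|_p = p^{-v_p(x)} = 17^{2} = 289.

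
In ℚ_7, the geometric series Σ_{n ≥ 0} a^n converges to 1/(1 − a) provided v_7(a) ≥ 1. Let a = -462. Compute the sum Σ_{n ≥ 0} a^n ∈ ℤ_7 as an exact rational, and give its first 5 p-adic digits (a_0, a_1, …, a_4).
Σ a^n = 1/(1 − a) = 1/463;  first 5 digits = (1, 4, 6, 5, 6)

v_7(a) = 1 ≥ 1, so the series converges in ℤ_7 to 1/(1 − a) = 1/(1 − (-462)) = 1/463. Expand this rational in ℤ_7: compute digits iteratively via d_i = x_i mod 7, x_{i+1} = (x_i − d_i)/7. The first 5 digits are (1, 4, 6, 5, 6).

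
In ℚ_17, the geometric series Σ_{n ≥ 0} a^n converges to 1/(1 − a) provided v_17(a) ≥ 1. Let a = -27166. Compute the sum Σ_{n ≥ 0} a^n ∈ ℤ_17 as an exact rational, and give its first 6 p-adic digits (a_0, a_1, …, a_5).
Σ a^n = 1/(1 − a) = 1/27167;  first 6 digits = (1, 0, 8, 11, 12, 9)

v_17(a) = 2 ≥ 1, so the series converges in ℤ_17 to 1/(1 − a) = 1/(1 − (-27166)) = 1/27167. Expand this rational in ℤ_17: compute digits iteratively via d_i = x_i mod 17, x_{i+1} = (x_i − d_i)/17. The first 6 digits are (1, 0, 8, 11, 12, 9).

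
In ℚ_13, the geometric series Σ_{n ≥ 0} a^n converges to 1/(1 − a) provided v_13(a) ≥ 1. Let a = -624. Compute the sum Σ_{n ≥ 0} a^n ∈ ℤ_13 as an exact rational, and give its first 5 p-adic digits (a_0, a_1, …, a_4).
Σ a^n = 1/(1 − a) = 1/625;  first 5 digits = (1, 4, 12, 6, 4)

v_13(a) = 1 ≥ 1, so the series converges in ℤ_13 to 1/(1 − a) = 1/(1 − (-624)) = 1/625. Expand this rational in ℤ_13: compute digits iteratively via d_i = x_i mod 13, x_{i+1} = (x_i − d_i)/13. The first 5 digits are (1, 4, 12, 6, 4).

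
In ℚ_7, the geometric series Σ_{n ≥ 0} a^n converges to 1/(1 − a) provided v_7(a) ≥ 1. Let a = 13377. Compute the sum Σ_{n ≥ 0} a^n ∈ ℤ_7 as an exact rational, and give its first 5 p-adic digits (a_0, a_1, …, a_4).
Σ a^n = 1/(1 − a) = -1/13376;  first 5 digits = (1, 0, 0, 4, 5)

v_7(a) = 3 ≥ 1, so the series converges in ℤ_7 to 1/(1 − a) = 1/(1 − 13377) = -1/13376. Expand this rational in ℤ_7: compute digits iteratively via d_i = x_i mod 7, x_{i+1} = (x_i − d_i)/7. The first 5 digits are (1, 0, 0, 4, 5).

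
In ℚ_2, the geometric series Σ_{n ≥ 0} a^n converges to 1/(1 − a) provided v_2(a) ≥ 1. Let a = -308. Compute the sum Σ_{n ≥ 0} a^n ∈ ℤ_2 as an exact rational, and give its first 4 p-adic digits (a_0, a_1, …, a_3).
Σ a^n = 1/(1 − a) = 1/309;  first 4 digits = (1, 0, 1, 1)

v_2(a) = 2 ≥ 1, so the series converges in ℤ_2 to 1/(1 − a) = 1/(1 − (-308)) = 1/309. Expand this rational in ℤ_2: compute digits iteratively via d_i = x_i mod 2, x_{i+1} = (x_i − d_i)/2. The first 4 digits are (1, 0, 1, 1).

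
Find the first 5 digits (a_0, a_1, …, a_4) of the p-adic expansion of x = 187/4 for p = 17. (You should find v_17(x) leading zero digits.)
(a_0, …, a_4) = (0, 7, 4, 4, 4)

v_17(187/4) = 1, so a_0 = ... = a_0 = 0. Factor out: x = 17^1 · u with u = 11/4 a unit in ℤ_17. Expand u iteratively via a_{v+i} = u_i mod 17, u_{i+1} = (u_i − a_{v+i})/17:
  u_0 = 11/4;  a_1 = 7;  u_1 = (u_0 − 7)/17 = -1/4
  u_1 = -1/4;  a_2 = 4;  u_2 = (u_1 − 4)/17 = -1/4
  u_2 = -1/4;  a_3 = 4;  u_3 = (u_2 − 4)/17 = -1/4
  u_3 = -1/4;  a_4 = 4;  u_4 = (u_3 − 4)/17 = -1/4
Digits: (0, 7, 4, 4, 4).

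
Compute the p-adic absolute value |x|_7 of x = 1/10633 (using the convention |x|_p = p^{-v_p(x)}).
|1/10633|_7 = 343

Step 1 — compute v_7(x) by factoring powers of 7 out of the numerator and denominator: v_7(1/10633) = -3. Step 2 — apply |x|_p = p^{-v_p(x)} = 7^{3} = 343.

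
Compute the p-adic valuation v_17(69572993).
v_17(69572993) = 5

v_17(n) is the largest exponent k such that 17^k divides n. Factor out: 69572993 = 17^5 · 49. (Sign doesn't affect v_p.) So v_17(69572993) = 5.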